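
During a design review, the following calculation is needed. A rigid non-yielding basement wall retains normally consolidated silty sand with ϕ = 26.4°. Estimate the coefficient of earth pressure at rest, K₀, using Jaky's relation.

0.555

K₀ = 1 − sin φ' = 1 − sin 26.4° = 0.5554.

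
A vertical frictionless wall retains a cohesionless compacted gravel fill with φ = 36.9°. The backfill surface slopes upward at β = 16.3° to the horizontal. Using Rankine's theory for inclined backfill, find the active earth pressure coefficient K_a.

0.276

K_a = cos β · (cos β − √(cos²β − cos²φ)) / (cos β + √(cos²β − cos²φ)).
cos β = 0.9598, cos φ = 0.7997, √(cos²β − cos²φ) = 0.5308.
K_a = 0.9598 × (0.9598 − 0.5308)/(0.9598 + 0.5308) = 0.2763.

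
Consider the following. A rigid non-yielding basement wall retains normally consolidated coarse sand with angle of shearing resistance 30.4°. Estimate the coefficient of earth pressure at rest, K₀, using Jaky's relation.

0.494

K₀ = 1 − sin φ' = 1 − sin 30.4° = 0.4940.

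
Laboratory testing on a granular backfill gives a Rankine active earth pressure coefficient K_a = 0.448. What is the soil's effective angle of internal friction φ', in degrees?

22.4°

K_a = tan²(45° − φ/2) ⇒ 45° − φ/2 = arctan(√0.448) = 33.80°.
φ = 2(45° − 33.80°) = 22.41°.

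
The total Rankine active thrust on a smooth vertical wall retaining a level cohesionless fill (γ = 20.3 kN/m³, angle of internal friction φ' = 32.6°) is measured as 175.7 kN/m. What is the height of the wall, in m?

7.60 m

K_a = 0.2997. P_a = ½ K_a γ H² ⇒ H = √(2P_a/(K_a γ)).
H = √(2×175.7/(0.2997×20.3)) = 7.599 m.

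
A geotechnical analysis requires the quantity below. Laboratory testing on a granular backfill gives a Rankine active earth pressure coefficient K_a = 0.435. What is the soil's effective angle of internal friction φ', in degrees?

23.2°

K_a = tan²(45° − φ/2) ⇒ 45° − φ/2 = arctan(√0.435) = 33.41°.
φ = 2(45° − 33.41°) = 23.19°.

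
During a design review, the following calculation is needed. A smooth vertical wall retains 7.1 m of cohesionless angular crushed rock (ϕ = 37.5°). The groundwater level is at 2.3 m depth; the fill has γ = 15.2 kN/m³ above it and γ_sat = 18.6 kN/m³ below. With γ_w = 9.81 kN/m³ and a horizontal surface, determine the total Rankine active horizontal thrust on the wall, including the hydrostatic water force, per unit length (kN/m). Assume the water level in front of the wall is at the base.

K_a = tan²(45° − φ/2) = 0.2432.
γ' = 18.6 − 9.81 = 8.790 kN/m³. Depth below WT = 4.8 m.
σ'_h at WT = K_a γ d_w = 8.502 kPa; at base = 8.502 + K_a γ' × 4.8 = 18.76 kPa.
P₁ (0–2.3 m) = ½×8.502×2.3 = 9.777. P₂ (2.3–7.1 m) = ½(8.502+18.76)×4.8 = 65.44.
P_w = ½ γ_w h₂² = 0.5×9.81×4.8² = 113.0. Total = 9.777+65.44+113.0 = 188.2 kN/m.

188 kN/m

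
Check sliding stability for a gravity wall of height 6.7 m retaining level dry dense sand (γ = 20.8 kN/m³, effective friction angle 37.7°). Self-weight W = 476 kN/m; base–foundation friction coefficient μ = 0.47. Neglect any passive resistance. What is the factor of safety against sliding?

K_a = tan²(45° − 37.7°/2) = 0.2411.
P_a = ½K_aγH² = 0.5×0.2411×20.8×6.7² = 112.5 kN/m, acting at H/3 = 2.233 m above the base.
FS_sliding = μW / P_a = 0.47×476 / 112.5 = 1.988.

1.99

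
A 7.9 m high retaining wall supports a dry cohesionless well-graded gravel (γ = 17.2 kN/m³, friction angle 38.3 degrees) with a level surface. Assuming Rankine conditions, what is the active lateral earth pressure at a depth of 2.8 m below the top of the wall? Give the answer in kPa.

11.3 kPa

K_a = (1 − sin φ)/(1 + sin φ) = 0.2347.
σ_h = K_a γ z = 0.2347 × 17.2 × 2.8 = 11.30 kPa.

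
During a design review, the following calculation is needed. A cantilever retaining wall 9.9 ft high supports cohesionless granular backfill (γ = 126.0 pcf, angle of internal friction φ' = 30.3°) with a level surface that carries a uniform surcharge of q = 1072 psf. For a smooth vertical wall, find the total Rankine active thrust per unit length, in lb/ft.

5530 lb/ft

K_a = tan²(45° − φ/2) = 0.3293.
Soil triangle: ½ K_a γ H² = 0.5×0.3293×126.0×9.9² = 2033 lb/ft.
Surcharge rectangle: K_a q H = 0.3293×1072×9.9 = 3495 lb/ft.
Total = 2033 + 3495 = 5528 lb/ft.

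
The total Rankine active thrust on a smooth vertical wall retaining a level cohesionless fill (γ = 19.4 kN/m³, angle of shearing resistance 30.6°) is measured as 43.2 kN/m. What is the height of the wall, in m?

3.70 m

K_a = 0.3253. P_a = ½ K_a γ H² ⇒ H = √(2P_a/(K_a γ)).
H = √(2×43.2/(0.3253×19.4)) = 3.700 m.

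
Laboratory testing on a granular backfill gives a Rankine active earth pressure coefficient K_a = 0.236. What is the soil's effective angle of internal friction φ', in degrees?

38.2°

K_a = tan²(45° − φ/2) ⇒ 45° − φ/2 = arctan(√0.236) = 25.91°.
φ = 2(45° − 25.91°) = 38.18°.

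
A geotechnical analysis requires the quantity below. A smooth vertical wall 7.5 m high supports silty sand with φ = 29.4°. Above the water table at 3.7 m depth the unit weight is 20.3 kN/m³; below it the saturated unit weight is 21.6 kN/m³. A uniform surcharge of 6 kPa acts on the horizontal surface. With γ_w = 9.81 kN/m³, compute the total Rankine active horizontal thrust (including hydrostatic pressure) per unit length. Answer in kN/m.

K_a = tan²(45° − φ/2) = 0.3415.
γ' = 21.6 − 9.81 = 11.79 kN/m³. h₂ = H − d_w = 3.8 m.
σ'_h: at surface K_a·q = 2.049; at WT K_a(q+γd_w) = 27.70; at base K_a(q+γd_w+γ'h₂) = 42.99 kPa.
P₁ = ½(2.049+27.70)×3.7 = 55.03; P₂ = ½(27.70+42.99)×3.8 = 134.3; P_w = ½γ_w h₂² = 70.83.
Total = 55.03+134.3+70.83 = 260.2 kN/m.

260 kN/m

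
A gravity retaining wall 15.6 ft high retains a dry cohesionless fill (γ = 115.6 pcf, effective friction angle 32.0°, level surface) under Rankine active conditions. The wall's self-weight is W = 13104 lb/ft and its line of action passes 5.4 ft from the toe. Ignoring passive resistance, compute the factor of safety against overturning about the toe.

K_a = tan²(45° − 32.0°/2) = 0.3073.
P_a = ½K_aγH² = 0.5×0.3073×115.6×15.6² = 4322 lb/ft, acting at H/3 = 5.200 ft above the base.
Overturning moment M_o = P_a × H/3 = 4322 × 5.200 = 22470.
Resisting moment M_r = W × 5.4 = 13104 × 5.4 = 70760.
FS_overturning = M_r/M_o = 70760/22470 = 3.149.

3.15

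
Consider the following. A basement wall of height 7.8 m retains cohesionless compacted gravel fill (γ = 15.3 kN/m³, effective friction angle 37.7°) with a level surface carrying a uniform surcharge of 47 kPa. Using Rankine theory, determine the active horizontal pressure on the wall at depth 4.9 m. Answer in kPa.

29.4 kPa

K_a = (1 − sin φ)/(1 + sin φ) = 0.2411.
σ_v = γz + q = 15.3 × 4.9 + 47 = 122.0 kPa.
σ_h = K_a σ_v = 0.2411 × 122.0 = 29.40 kPa.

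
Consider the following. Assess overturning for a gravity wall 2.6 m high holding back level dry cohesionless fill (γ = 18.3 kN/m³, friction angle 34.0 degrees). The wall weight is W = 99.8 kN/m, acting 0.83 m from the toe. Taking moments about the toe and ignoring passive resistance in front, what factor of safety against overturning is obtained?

5.47

K_a = tan²(45° − 34.0°/2) = 0.2827.
P_a = ½K_aγH² = 0.5×0.2827×18.3×2.6² = 17.49 kN/m, acting at H/3 = 0.8667 m above the base.
Overturning moment M_o = P_a × H/3 = 17.49 × 0.8667 = 15.16.
Resisting moment M_r = W × 0.83 = 99.8 × 0.83 = 82.83.
FS_overturning = M_r/M_o = 82.83/15.16 = 5.466.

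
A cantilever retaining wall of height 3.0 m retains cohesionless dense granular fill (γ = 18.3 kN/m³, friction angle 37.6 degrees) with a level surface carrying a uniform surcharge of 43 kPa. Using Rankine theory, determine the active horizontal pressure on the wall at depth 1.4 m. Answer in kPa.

K_a = (1 − sin φ)/(1 + sin φ) = 0.2421.
σ_v = γz + q = 18.3 × 1.4 + 43 = 68.62 kPa.
σ_h = K_a σ_v = 0.2421 × 68.62 = 16.61 kPa.

16.6 kPa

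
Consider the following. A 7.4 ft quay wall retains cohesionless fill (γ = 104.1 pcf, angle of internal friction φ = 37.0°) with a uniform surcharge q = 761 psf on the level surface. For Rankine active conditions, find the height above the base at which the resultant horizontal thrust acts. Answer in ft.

3.29 ft

K_a = 0.2486.
Triangular part P₁ = ½K_aγH² = 708.5 at H/3 = 2.467 ft; rectangular part P₂ = K_a q H = 1400 at H/2 = 3.700 ft.
ȳ = (P₁·2.467 + P₂·3.700)/(P₁+P₂) = 3.286 ft.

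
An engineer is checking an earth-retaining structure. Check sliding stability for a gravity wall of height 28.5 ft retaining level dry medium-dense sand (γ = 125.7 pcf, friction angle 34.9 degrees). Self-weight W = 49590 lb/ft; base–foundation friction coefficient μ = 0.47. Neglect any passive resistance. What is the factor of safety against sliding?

1.68

K_a = tan²(45° − 34.9°/2) = 0.2721.
P_a = ½K_aγH² = 0.5×0.2721×125.7×28.5² = 13890 lb/ft, acting at H/3 = 9.500 ft above the base.
FS_sliding = μW / P_a = 0.47×49590 / 13890 = 1.678.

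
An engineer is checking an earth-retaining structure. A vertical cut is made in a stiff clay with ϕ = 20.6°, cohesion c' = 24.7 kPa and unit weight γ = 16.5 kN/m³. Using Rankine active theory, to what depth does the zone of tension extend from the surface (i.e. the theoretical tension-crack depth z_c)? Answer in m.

4.32 m

K_a = tan²(45° − 20.6°/2) = 0.4795; √K_a = 0.6924.
The active pressure is zero where K_a γ z = 2c√K_a, so z_c = 2c/(γ√K_a) = 2×24.7/(16.5×0.6924) = 4.324 m.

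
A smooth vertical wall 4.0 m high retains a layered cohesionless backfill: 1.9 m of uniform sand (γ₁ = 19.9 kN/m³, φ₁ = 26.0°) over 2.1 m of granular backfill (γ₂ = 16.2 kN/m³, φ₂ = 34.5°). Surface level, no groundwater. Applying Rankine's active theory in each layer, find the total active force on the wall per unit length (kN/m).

45.9 kN/m

K_a1 = tan²(45°−26.0°/2) = 0.3905; K_a2 = tan²(45°−34.5°/2) = 0.2768.
Layer 1: σ at base = K_a1 γ₁ h₁ = 14.76 kPa; P₁ = ½×14.76×1.9 = 14.03.
Layer 2: σ_v at top = γ₁h₁ = 37.81; σ_h top = K_a2×37.81 = 10.47; σ_h base = K_a2×(37.81+16.2×2.1) = 19.88.
P₂ = ½(10.47+19.88)×2.1 = 31.87. Total P_a = 14.03+31.87 = 45.89 kN/m.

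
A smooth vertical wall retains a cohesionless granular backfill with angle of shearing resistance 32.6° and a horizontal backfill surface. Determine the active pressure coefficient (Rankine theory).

K_a = (1 − sin φ)/(1 + sin φ) = (1 − sin 32.6°)/(1 + sin 32.6°) = 0.2997.

0.300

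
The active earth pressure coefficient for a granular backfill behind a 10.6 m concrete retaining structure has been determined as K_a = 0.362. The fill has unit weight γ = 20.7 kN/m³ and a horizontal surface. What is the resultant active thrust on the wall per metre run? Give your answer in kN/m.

P = ½ K_a γ H² = 0.5 × 0.362 × 20.7 × 10.6² = 421.0 kN/m.

421 kN/m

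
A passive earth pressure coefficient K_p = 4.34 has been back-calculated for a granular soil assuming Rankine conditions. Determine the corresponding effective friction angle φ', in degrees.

K_p = (1+sin φ)/(1−sin φ) ⇒ sin φ = (K_p − 1)/(K_p + 1) = 0.6255.
φ = arcsin(0.6255) = 38.72°.

38.7°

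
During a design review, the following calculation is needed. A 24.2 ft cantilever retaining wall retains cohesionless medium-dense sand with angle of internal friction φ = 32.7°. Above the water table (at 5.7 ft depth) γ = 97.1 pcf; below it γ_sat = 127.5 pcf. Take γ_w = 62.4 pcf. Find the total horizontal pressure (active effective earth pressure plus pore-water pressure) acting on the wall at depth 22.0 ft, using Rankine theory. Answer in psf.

K_a = (1 − sin φ)/(1 + sin φ) = 0.2985.
γ' = 127.5 − 62.4 = 65.10 pcf.
Effective vertical stress at 22.0 ft: σ'_v = 97.1×5.7 + 65.10×16.3 = 1615 psf.
σ'_h = K_a σ'_v = 0.2985 × 1615 = 482.0 psf; u = γ_w × 16.3 = 1017 psf.
Total σ_h = 482.0 + 1017 = 1499 psf.

1500 psf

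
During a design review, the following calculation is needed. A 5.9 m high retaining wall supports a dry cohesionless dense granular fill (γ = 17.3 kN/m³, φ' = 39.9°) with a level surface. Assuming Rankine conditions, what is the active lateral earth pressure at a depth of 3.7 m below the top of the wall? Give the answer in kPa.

14.0 kPa

K_a = (1 − sin φ)/(1 + sin φ) = 0.2184.
σ_h = K_a γ z = 0.2184 × 17.3 × 3.7 = 13.98 kPa.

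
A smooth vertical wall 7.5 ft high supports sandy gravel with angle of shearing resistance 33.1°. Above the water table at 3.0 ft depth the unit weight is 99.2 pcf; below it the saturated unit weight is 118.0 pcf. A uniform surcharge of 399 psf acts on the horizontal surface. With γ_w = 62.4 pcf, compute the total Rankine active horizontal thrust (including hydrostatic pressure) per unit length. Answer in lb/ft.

2200 lb/ft

K_a = tan²(45° − φ/2) = 0.2936.
γ' = 118.0 − 62.4 = 55.60 pcf. h₂ = H − d_w = 4.5 ft.
σ'_h: at surface K_a·q = 117.1; at WT K_a(q+γd_w) = 204.5; at base K_a(q+γd_w+γ'h₂) = 278.0 psf.
P₁ = ½(117.1+204.5)×3.0 = 482.5; P₂ = ½(204.5+278.0)×4.5 = 1086; P_w = ½γ_w h₂² = 631.8.
Total = 482.5+1086+631.8 = 2200 lb/ft.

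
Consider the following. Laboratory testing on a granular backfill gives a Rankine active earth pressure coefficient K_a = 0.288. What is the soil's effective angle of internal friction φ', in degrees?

K_a = tan²(45° − φ/2) ⇒ 45° − φ/2 = arctan(√0.288) = 28.22°.
φ = 2(45° − 28.22°) = 33.56°.

33.6°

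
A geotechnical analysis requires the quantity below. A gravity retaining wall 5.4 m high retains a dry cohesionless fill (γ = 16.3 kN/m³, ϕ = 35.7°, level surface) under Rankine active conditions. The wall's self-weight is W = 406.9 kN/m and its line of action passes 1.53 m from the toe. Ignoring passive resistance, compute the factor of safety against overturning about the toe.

K_a = tan²(45° − 35.7°/2) = 0.2630.
P_a = ½K_aγH² = 0.5×0.2630×16.3×5.4² = 62.50 kN/m, acting at H/3 = 1.800 m above the base.
Overturning moment M_o = P_a × H/3 = 62.50 × 1.800 = 112.5.
Resisting moment M_r = W × 1.53 = 406.9 × 1.53 = 622.6.
FS_overturning = M_r/M_o = 622.6/112.5 = 5.534.

5.53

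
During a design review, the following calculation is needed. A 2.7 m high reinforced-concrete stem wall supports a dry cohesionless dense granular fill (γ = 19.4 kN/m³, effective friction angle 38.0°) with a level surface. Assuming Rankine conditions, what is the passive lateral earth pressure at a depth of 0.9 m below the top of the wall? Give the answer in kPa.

73.4 kPa

K_p = (1 + sin φ)/(1 − sin φ) = 4.204.
σ_h = K_p γ z = 4.204 × 19.4 × 0.9 = 73.40 kPa.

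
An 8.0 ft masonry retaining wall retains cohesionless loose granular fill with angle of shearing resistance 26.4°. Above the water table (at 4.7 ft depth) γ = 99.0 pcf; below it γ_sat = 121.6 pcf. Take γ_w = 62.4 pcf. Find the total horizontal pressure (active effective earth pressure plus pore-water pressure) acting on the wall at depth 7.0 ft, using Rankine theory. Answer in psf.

K_a = (1 − sin φ)/(1 + sin φ) = 0.3844.
γ' = 121.6 − 62.4 = 59.20 pcf.
Effective vertical stress at 7.0 ft: σ'_v = 99.0×4.7 + 59.20×2.30 = 601.5 psf.
σ'_h = K_a σ'_v = 0.3844 × 601.5 = 231.2 psf; u = γ_w × 2.30 = 143.5 psf.
Total σ_h = 231.2 + 143.5 = 374.7 psf.

375 psf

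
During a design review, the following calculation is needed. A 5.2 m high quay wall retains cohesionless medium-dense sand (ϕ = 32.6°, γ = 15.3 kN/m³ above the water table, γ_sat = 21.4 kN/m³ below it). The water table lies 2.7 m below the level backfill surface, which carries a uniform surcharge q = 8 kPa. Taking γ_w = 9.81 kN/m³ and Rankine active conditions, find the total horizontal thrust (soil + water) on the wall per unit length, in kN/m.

102 kN/m

K_a = tan²(45° − φ/2) = 0.2997.
γ' = 21.4 − 9.81 = 11.59 kN/m³. h₂ = H − d_w = 2.5 m.
σ'_h: at surface K_a·q = 2.398; at WT K_a(q+γd_w) = 14.78; at base K_a(q+γd_w+γ'h₂) = 23.47 kPa.
P₁ = ½(2.398+14.78)×2.7 = 23.19; P₂ = ½(14.78+23.47)×2.5 = 47.81; P_w = ½γ_w h₂² = 30.66.
Total = 23.19+47.81+30.66 = 101.7 kN/m.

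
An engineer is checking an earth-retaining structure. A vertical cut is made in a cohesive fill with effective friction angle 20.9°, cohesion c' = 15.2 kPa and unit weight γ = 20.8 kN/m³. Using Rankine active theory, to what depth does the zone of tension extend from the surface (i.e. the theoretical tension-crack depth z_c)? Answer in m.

2.12 m

K_a = tan²(45° − 20.9°/2) = 0.4741; √K_a = 0.6886.
The active pressure is zero where K_a γ z = 2c√K_a, so z_c = 2c/(γ√K_a) = 2×15.2/(20.8×0.6886) = 2.123 m.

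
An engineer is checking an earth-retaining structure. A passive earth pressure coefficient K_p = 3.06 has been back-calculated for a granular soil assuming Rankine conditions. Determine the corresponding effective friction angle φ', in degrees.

30.5°

K_p = (1+sin φ)/(1−sin φ) ⇒ sin φ = (K_p − 1)/(K_p + 1) = 0.5074.
φ = arcsin(0.5074) = 30.49°.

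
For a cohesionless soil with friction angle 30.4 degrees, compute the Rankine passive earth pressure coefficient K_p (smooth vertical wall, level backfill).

3.05

K_p = (1 + sin φ)/(1 − sin φ) = tan²(45° + 30.4°/2) = 3.049.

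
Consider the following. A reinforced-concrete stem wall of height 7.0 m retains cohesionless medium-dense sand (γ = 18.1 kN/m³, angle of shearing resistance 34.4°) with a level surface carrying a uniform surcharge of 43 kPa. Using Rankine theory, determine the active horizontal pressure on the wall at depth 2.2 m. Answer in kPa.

23.0 kPa

K_a = (1 − sin φ)/(1 + sin φ) = 0.2780.
σ_v = γz + q = 18.1 × 2.2 + 43 = 82.82 kPa.
σ_h = K_a σ_v = 0.2780 × 82.82 = 23.02 kPa.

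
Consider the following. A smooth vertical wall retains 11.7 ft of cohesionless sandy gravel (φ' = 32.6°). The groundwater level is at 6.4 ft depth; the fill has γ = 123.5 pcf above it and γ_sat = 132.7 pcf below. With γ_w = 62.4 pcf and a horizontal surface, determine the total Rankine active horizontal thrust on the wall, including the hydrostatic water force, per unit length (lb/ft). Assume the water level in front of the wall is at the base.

3190 lb/ft

K_a = tan²(45° − φ/2) = 0.2997.
γ' = 132.7 − 62.4 = 70.30 pcf. Depth below WT = 5.3 ft.
σ'_h at WT = K_a γ d_w = 236.9 psf; at base = 236.9 + K_a γ' × 5.3 = 348.6 psf.
P₁ (0–6.4 ft) = ½×236.9×6.4 = 758.1. P₂ (6.4–11.7 ft) = ½(236.9+348.6)×5.3 = 1552.
P_w = ½ γ_w h₂² = 0.5×62.4×5.3² = 876.4. Total = 758.1+1552+876.4 = 3186 lb/ft.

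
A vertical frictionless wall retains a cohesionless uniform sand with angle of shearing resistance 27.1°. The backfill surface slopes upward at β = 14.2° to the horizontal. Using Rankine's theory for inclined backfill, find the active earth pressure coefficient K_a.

K_a = cos β · (cos β − √(cos²β − cos²φ)) / (cos β + √(cos²β − cos²φ)).
cos β = 0.9694, cos φ = 0.8902, √(cos²β − cos²φ) = 0.3839.
K_a = 0.9694 × (0.9694 − 0.3839)/(0.9694 + 0.3839) = 0.4195.

0.419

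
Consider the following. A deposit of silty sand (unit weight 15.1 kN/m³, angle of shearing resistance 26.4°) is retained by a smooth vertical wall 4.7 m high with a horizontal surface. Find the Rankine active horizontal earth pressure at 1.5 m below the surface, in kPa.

K_a = (1 − sin φ)/(1 + sin φ) = 0.3844.
σ_h = K_a γ z = 0.3844 × 15.1 × 1.5 = 8.707 kPa.

8.71 kPa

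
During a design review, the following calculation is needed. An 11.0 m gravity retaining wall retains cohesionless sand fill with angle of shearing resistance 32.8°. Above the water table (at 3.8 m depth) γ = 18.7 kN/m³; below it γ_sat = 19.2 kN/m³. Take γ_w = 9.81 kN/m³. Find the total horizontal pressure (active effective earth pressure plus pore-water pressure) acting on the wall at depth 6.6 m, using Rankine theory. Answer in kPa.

56.4 kPa

K_a = (1 − sin φ)/(1 + sin φ) = 0.2973.
γ' = 19.2 − 9.81 = 9.390 kN/m³.
Effective vertical stress at 6.6 m: σ'_v = 18.7×3.8 + 9.390×2.80 = 97.35 kPa.
σ'_h = K_a σ'_v = 0.2973 × 97.35 = 28.94 kPa; u = γ_w × 2.80 = 27.47 kPa.
Total σ_h = 28.94 + 27.47 = 56.41 kPa.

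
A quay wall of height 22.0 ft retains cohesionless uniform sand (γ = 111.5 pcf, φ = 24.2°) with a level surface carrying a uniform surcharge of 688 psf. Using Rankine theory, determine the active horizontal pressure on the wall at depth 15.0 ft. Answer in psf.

K_a = (1 − sin φ)/(1 + sin φ) = 0.4185.
σ_v = γz + q = 111.5 × 15.0 + 688 = 2360 psf.
σ_h = K_a σ_v = 0.4185 × 2360 = 987.9 psf.

988 psf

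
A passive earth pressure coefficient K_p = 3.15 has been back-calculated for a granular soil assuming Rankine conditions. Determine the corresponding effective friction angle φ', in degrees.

31.2°

K_p = (1+sin φ)/(1−sin φ) ⇒ sin φ = (K_p − 1)/(K_p + 1) = 0.5181.
φ = arcsin(0.5181) = 31.20°.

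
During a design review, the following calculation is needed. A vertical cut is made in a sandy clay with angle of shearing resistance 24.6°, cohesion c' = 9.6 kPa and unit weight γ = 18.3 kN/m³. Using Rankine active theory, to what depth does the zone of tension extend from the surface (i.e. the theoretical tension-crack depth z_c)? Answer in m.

1.63 m

K_a = tan²(45° − 24.6°/2) = 0.4121; √K_a = 0.6420.
The active pressure is zero where K_a γ z = 2c√K_a, so z_c = 2c/(γ√K_a) = 2×9.6/(18.3×0.6420) = 1.634 m.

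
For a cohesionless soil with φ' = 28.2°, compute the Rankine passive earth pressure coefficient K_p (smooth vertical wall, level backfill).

2.79

K_p = (1 + sin φ)/(1 − sin φ) = tan²(45° + 28.2°/2) = 2.792.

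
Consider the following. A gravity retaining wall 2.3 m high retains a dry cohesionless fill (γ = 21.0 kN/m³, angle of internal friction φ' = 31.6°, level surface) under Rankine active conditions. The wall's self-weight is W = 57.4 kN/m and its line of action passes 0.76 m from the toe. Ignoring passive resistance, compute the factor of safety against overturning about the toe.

K_a = tan²(45° − 31.6°/2) = 0.3123.
P_a = ½K_aγH² = 0.5×0.3123×21.0×2.3² = 17.35 kN/m, acting at H/3 = 0.7667 m above the base.
Overturning moment M_o = P_a × H/3 = 17.35 × 0.7667 = 13.30.
Resisting moment M_r = W × 0.76 = 57.4 × 0.76 = 43.62.
FS_overturning = M_r/M_o = 43.62/13.30 = 3.280.

3.28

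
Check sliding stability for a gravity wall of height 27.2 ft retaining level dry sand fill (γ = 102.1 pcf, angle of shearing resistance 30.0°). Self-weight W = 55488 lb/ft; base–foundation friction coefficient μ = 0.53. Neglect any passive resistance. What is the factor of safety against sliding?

2.34

K_a = tan²(45° − 30.0°/2) = 0.3333.
P_a = ½K_aγH² = 0.5×0.3333×102.1×27.2² = 12590 lb/ft, acting at H/3 = 9.067 ft above the base.
FS_sliding = μW / P_a = 0.53×55488 / 12590 = 2.336.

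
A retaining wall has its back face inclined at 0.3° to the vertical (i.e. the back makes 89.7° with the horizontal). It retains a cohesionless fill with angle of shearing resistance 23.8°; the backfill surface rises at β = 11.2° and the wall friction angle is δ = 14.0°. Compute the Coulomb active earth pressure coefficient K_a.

0.459

K_a = sin²(α+φ) / [sin²α · sin(α−δ) · (1 + √{sin(φ+δ)sin(φ−β) / (sin(α−δ)sin(α+β))})²].
With α = 89.7°, φ = 23.8°, δ = 14.0°, β = 11.2°: K_a = 0.4592.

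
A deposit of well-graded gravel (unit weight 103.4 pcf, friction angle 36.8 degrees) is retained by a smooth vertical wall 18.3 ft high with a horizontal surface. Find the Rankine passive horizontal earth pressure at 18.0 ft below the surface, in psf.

7420 psf

K_p = (1 + sin φ)/(1 − sin φ) = 3.988.
σ_h = K_p γ z = 3.988 × 103.4 × 18.0 = 7422 psf.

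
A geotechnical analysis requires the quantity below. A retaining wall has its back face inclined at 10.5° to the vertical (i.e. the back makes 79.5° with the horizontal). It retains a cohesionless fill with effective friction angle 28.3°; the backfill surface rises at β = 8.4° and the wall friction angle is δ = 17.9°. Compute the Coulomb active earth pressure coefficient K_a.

0.456

K_a = sin²(α+φ) / [sin²α · sin(α−δ) · (1 + √{sin(φ+δ)sin(φ−β) / (sin(α−δ)sin(α+β))})²].
With α = 79.5°, φ = 28.3°, δ = 17.9°, β = 8.4°: K_a = 0.4562.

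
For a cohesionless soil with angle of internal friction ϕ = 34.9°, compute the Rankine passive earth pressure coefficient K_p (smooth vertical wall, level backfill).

3.67

K_p = (1 + sin φ)/(1 − sin φ) = tan²(45° + 34.9°/2) = 3.674.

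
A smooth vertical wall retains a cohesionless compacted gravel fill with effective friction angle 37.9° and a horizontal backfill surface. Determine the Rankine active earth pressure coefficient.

0.239

K_a = (1 − sin φ)/(1 + sin φ) = (1 − sin 37.9°)/(1 + sin 37.9°) = 0.2389.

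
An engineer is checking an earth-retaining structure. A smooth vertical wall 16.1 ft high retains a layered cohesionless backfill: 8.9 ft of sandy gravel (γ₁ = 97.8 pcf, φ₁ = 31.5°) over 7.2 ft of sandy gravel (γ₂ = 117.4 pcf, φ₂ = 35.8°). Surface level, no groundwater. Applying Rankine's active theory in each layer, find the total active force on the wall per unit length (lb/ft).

K_a1 = tan²(45°−31.5°/2) = 0.3136; K_a2 = tan²(45°−35.8°/2) = 0.2619.
Layer 1: σ at base = K_a1 γ₁ h₁ = 273.0 psf; P₁ = ½×273.0×8.9 = 1215.
Layer 2: σ_v at top = γ₁h₁ = 870.4; σ_h top = K_a2×870.4 = 227.9; σ_h base = K_a2×(870.4+117.4×7.2) = 449.3.
P₂ = ½(227.9+449.3)×7.2 = 2438. Total P_a = 1215+2438 = 3653 lb/ft.

3650 lb/ft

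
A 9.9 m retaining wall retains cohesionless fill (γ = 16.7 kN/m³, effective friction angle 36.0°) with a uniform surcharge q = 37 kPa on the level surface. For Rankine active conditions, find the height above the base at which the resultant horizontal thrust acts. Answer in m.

3.81 m

K_a = 0.2596.
Triangular part P₁ = ½K_aγH² = 212.5 at H/3 = 3.300 m; rectangular part P₂ = K_a q H = 95.10 at H/2 = 4.950 m.
ȳ = (P₁·3.300 + P₂·4.950)/(P₁+P₂) = 3.810 m.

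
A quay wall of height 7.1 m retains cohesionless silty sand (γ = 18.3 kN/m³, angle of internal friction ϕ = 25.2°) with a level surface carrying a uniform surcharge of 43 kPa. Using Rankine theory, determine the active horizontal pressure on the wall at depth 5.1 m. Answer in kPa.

K_a = (1 − sin φ)/(1 + sin φ) = 0.4027.
σ_v = γz + q = 18.3 × 5.1 + 43 = 136.3 kPa.
σ_h = K_a σ_v = 0.4027 × 136.3 = 54.91 kPa.

54.9 kPa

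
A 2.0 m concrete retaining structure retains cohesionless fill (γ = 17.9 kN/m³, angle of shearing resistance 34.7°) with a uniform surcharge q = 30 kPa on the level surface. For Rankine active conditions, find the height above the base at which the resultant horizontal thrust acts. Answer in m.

K_a = 0.2745.
Triangular part P₁ = ½K_aγH² = 9.826 at H/3 = 0.6667 m; rectangular part P₂ = K_a q H = 16.47 at H/2 = 1.000 m.
ȳ = (P₁·0.6667 + P₂·1.000)/(P₁+P₂) = 0.8754 m.

0.875 m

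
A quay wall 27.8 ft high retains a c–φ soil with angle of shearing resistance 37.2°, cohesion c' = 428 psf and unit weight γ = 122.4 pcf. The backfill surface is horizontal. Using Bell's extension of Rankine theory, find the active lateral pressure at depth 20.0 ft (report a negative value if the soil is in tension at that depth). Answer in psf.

178 psf

K_a = (1 − sin φ)/(1 + sin φ) = 0.2464.
σ_a = K_a γ z − 2c√K_a = 0.2464×122.4×20.0 − 2×428×0.4964 = 178.3 psf.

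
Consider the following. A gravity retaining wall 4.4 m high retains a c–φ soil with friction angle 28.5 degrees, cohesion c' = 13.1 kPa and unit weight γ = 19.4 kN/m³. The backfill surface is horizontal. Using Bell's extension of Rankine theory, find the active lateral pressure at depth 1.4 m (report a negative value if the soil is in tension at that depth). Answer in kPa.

K_a = (1 − sin φ)/(1 + sin φ) = 0.3540.
σ_a = K_a γ z − 2c√K_a = 0.3540×19.4×1.4 − 2×13.1×0.5949 = -5.974 kPa.

-5.97 kPa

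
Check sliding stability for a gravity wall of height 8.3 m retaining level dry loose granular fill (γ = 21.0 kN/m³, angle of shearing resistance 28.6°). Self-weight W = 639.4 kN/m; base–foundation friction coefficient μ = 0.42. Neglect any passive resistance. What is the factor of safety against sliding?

1.05

K_a = tan²(45° − 28.6°/2) = 0.3525.
P_a = ½K_aγH² = 0.5×0.3525×21.0×8.3² = 255.0 kN/m, acting at H/3 = 2.767 m above the base.
FS_sliding = μW / P_a = 0.42×639.4 / 255.0 = 1.053.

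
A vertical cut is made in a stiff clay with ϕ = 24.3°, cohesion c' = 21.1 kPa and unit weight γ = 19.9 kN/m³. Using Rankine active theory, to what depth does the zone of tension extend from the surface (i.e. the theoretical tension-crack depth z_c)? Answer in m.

3.28 m

K_a = tan²(45° − 24.3°/2) = 0.4169; √K_a = 0.6457.
The active pressure is zero where K_a γ z = 2c√K_a, so z_c = 2c/(γ√K_a) = 2×21.1/(19.9×0.6457) = 3.284 m.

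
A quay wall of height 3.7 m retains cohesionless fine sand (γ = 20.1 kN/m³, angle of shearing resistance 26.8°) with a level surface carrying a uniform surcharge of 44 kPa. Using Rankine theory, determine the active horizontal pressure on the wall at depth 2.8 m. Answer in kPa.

K_a = (1 − sin φ)/(1 + sin φ) = 0.3785.
σ_v = γz + q = 20.1 × 2.8 + 44 = 100.3 kPa.
σ_h = K_a σ_v = 0.3785 × 100.3 = 37.95 kPa.

38.0 kPa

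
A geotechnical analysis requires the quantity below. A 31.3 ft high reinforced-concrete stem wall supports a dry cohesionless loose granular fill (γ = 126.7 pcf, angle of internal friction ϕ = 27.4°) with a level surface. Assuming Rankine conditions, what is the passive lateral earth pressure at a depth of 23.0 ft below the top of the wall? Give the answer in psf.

7880 psf

K_p = (1 + sin φ)/(1 − sin φ) = 2.705.
σ_h = K_p γ z = 2.705 × 126.7 × 23.0 = 7883 psf.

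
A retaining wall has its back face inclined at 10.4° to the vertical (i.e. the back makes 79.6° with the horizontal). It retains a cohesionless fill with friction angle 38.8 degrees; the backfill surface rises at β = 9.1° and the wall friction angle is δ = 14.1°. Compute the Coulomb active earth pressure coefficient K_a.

K_a = sin²(α+φ) / [sin²α · sin(α−δ) · (1 + √{sin(φ+δ)sin(φ−β) / (sin(α−δ)sin(α+β))})²].
With α = 79.6°, φ = 38.8°, δ = 14.1°, β = 9.1°: K_a = 0.3193.

0.319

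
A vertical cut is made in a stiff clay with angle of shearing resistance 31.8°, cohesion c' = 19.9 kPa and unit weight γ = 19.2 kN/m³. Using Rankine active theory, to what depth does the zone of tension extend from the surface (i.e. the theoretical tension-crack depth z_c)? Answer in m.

K_a = tan²(45° − 31.8°/2) = 0.3098; √K_a = 0.5566.
The active pressure is zero where K_a γ z = 2c√K_a, so z_c = 2c/(γ√K_a) = 2×19.9/(19.2×0.5566) = 3.724 m.

3.72 m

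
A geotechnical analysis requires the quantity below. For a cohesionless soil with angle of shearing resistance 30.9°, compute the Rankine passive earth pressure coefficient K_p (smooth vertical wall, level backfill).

K_p = (1 + sin φ)/(1 − sin φ) = tan²(45° + 30.9°/2) = 3.111.

3.11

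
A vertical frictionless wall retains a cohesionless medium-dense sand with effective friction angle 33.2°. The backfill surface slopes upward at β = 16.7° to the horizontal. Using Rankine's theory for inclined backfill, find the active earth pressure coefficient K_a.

0.331

K_a = cos β · (cos β − √(cos²β − cos²φ)) / (cos β + √(cos²β − cos²φ)).
cos β = 0.9578, cos φ = 0.8368, √(cos²β − cos²φ) = 0.4661.
K_a = 0.9578 × (0.9578 − 0.4661)/(0.9578 + 0.4661) = 0.3308.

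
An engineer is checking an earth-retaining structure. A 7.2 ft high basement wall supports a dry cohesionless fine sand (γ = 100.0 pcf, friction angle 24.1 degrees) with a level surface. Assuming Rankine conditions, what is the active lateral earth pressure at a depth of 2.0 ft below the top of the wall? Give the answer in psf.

84.0 psf

K_a = (1 − sin φ)/(1 + sin φ) = 0.4201.
σ_h = K_a γ z = 0.4201 × 100.0 × 2.0 = 84.02 psf.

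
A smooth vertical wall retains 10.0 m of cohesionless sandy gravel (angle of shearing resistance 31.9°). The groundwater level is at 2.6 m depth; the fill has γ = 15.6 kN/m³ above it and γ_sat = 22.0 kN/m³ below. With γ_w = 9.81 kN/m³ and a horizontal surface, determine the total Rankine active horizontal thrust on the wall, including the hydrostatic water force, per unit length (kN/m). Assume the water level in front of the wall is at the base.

K_a = tan²(45° − φ/2) = 0.3085.
γ' = 22.0 − 9.81 = 12.19 kN/m³. Depth below WT = 7.4 m.
σ'_h at WT = K_a γ d_w = 12.51 kPa; at base = 12.51 + K_a γ' × 7.4 = 40.34 kPa.
P₁ (0–2.6 m) = ½×12.51×2.6 = 16.27. P₂ (2.6–10.0 m) = ½(12.51+40.34)×7.4 = 195.6.
P_w = ½ γ_w h₂² = 0.5×9.81×7.4² = 268.6. Total = 16.27+195.6+268.6 = 480.4 kN/m.

480 kN/m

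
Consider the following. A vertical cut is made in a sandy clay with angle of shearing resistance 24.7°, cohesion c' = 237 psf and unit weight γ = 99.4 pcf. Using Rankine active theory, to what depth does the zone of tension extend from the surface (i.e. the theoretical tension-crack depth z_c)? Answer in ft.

K_a = tan²(45° − 24.7°/2) = 0.4106; √K_a = 0.6408.
The active pressure is zero where K_a γ z = 2c√K_a, so z_c = 2c/(γ√K_a) = 2×237/(99.4×0.6408) = 7.442 ft.

7.44 ft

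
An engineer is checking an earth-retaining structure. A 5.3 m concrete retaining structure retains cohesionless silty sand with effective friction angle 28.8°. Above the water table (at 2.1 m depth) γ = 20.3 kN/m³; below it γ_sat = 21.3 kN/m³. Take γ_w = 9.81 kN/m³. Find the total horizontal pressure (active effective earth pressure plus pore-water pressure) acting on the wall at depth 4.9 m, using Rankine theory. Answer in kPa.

53.6 kPa

K_a = (1 − sin φ)/(1 + sin φ) = 0.3498.
γ' = 21.3 − 9.81 = 11.49 kN/m³.
Effective vertical stress at 4.9 m: σ'_v = 20.3×2.1 + 11.49×2.80 = 74.80 kPa.
σ'_h = K_a σ'_v = 0.3498 × 74.80 = 26.16 kPa; u = γ_w × 2.80 = 27.47 kPa.
Total σ_h = 26.16 + 27.47 = 53.63 kPa.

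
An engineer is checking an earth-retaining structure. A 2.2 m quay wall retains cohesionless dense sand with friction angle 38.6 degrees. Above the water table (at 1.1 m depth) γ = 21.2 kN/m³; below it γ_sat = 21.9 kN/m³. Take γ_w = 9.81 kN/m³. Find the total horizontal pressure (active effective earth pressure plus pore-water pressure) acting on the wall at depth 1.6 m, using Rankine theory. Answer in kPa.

11.7 kPa

K_a = (1 − sin φ)/(1 + sin φ) = 0.2316.
γ' = 21.9 − 9.81 = 12.09 kN/m³.
Effective vertical stress at 1.6 m: σ'_v = 21.2×1.1 + 12.09×0.500 = 29.36 kPa.
σ'_h = K_a σ'_v = 0.2316 × 29.36 = 6.801 kPa; u = γ_w × 0.500 = 4.905 kPa.
Total σ_h = 6.801 + 4.905 = 11.71 kPa.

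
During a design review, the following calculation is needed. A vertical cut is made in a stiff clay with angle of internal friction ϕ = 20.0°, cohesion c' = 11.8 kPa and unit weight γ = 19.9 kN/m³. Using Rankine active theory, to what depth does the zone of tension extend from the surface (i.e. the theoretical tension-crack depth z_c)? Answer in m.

K_a = tan²(45° − 20.0°/2) = 0.4903; √K_a = 0.7002.
The active pressure is zero where K_a γ z = 2c√K_a, so z_c = 2c/(γ√K_a) = 2×11.8/(19.9×0.7002) = 1.694 m.

1.69 m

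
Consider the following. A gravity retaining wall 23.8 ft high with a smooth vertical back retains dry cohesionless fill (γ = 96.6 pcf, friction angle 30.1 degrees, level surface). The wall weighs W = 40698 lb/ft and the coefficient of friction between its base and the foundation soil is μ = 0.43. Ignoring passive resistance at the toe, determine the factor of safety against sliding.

1.93

K_a = tan²(45° − 30.1°/2) = 0.3320.
P_a = ½K_aγH² = 0.5×0.3320×96.6×23.8² = 9083 lb/ft, acting at H/3 = 7.933 ft above the base.
FS_sliding = μW / P_a = 0.43×40698 / 9083 = 1.927.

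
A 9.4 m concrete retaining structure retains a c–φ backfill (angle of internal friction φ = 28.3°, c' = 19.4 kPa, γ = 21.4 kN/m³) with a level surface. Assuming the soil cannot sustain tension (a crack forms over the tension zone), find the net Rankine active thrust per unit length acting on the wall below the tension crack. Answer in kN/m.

K_a = 0.3568; √K_a = 0.5973.
Tension-crack depth z_c = 2c/(γ√K_a) = 2×19.4/(21.4×0.5973) = 3.035 m.
σ_a at base = K_a γ H − 2c√K_a = 0.3568×21.4×9.4 − 2×19.4×0.5973 = 48.59 kPa.
P_a = ½ × 48.59 × (H − z_c) = 0.5×48.59×6.365 = 154.6 kN/m.

155 kN/m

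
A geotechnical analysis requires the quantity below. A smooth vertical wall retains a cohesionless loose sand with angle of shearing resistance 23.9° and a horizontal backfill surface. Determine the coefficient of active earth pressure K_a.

K_a = (1 − sin φ)/(1 + sin φ) = (1 − sin 23.9°)/(1 + sin 23.9°) = 0.4233.

0.423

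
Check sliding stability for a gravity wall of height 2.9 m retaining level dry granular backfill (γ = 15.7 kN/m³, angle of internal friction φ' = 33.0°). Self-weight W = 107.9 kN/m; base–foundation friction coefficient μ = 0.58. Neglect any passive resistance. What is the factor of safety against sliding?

3.22

K_a = tan²(45° − 33.0°/2) = 0.2948.
P_a = ½K_aγH² = 0.5×0.2948×15.7×2.9² = 19.46 kN/m, acting at H/3 = 0.9667 m above the base.
FS_sliding = μW / P_a = 0.58×107.9 / 19.46 = 3.216.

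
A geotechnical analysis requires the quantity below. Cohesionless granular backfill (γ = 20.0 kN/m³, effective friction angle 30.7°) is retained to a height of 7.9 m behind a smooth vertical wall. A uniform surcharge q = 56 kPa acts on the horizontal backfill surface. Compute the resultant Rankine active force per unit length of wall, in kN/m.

346 kN/m

K_a = tan²(45° − φ/2) = 0.3240.
Soil triangle: ½ K_a γ H² = 0.5×0.3240×20.0×7.9² = 202.2 kN/m.
Surcharge rectangle: K_a q H = 0.3240×56×7.9 = 143.3 kN/m.
Total = 202.2 + 143.3 = 345.6 kN/m.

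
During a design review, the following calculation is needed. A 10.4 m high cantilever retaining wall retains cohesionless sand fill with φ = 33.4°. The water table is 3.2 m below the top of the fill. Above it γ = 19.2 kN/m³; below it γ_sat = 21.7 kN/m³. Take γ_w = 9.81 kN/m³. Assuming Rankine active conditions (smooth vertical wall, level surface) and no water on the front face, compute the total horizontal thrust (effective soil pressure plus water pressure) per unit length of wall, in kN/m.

K_a = tan²(45° − φ/2) = 0.2899.
γ' = 21.7 − 9.81 = 11.89 kN/m³. Depth below WT = 7.2 m.
σ'_h at WT = K_a γ d_w = 17.81 kPa; at base = 17.81 + K_a γ' × 7.2 = 42.63 kPa.
P₁ (0–3.2 m) = ½×17.81×3.2 = 28.50. P₂ (3.2–10.4 m) = ½(17.81+42.63)×7.2 = 217.6.
P_w = ½ γ_w h₂² = 0.5×9.81×7.2² = 254.3. Total = 28.50+217.6+254.3 = 500.4 kN/m.

500 kN/m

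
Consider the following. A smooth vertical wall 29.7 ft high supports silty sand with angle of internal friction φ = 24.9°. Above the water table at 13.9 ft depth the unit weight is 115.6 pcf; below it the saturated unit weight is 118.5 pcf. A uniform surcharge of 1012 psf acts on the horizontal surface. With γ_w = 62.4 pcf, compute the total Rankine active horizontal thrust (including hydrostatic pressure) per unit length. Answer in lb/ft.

K_a = tan²(45° − φ/2) = 0.4074.
γ' = 118.5 − 62.4 = 56.10 pcf. h₂ = H − d_w = 15.8 ft.
σ'_h: at surface K_a·q = 412.3; at WT K_a(q+γd_w) = 1067; at base K_a(q+γd_w+γ'h₂) = 1428 psf.
P₁ = ½(412.3+1067)×13.9 = 10280; P₂ = ½(1067+1428)×15.8 = 19710; P_w = ½γ_w h₂² = 7789.
Total = 10280+19710+7789 = 37780 lb/ft.

37800 lb/ft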